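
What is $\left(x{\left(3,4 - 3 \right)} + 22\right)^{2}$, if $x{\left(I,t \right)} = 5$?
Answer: $729$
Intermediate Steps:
$\left(x{\left(3,4 - 3 \right)} + 22\right)^{2} = \left(5 + 22\right)^{2} = 27^{2} = 729$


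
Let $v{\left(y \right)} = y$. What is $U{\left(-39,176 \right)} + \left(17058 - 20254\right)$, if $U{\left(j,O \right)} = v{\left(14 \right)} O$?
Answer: $-732$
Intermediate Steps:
$U{\left(j,O \right)} = 14 O$
$U{\left(-39,176 \right)} + \left(17058 - 20254\right) = 14 \cdot 176 + \left(17058 - 20254\right) = 2464 - 3196 = -732$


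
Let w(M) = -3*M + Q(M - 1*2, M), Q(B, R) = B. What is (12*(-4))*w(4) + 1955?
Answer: 2435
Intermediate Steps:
w(M) = -2 - 2*M (w(M) = -3*M + (M - 1*2) = -3*M + (M - 2) = -3*M + (-2 + M) = -2 - 2*M)
(12*(-4))*w(4) + 1955 = (12*(-4))*(-2 - 2*4) + 1955 = -48*(-2 - 8) + 1955 = -48*(-10) + 1955 = 480 + 1955 = 2435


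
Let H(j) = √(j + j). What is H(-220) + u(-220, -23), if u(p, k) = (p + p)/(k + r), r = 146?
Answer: -440/123 + 2*I*√110 ≈ -3.5772 + 20.976*I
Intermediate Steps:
H(j) = √2*√j (H(j) = √(2*j) = √2*√j)
u(p, k) = 2*p/(146 + k) (u(p, k) = (p + p)/(k + 146) = (2*p)/(146 + k) = 2*p/(146 + k))
H(-220) + u(-220, -23) = √2*√(-220) + 2*(-220)/(146 - 23) = √2*(2*I*√55) + 2*(-220)/123 = 2*I*√110 + 2*(-220)*(1/123) = 2*I*√110 - 440/123 = -440/123 + 2*I*√110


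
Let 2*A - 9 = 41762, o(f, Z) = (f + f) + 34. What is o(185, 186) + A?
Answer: 42579/2 ≈ 21290.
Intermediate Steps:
o(f, Z) = 34 + 2*f (o(f, Z) = 2*f + 34 = 34 + 2*f)
A = 41771/2 (A = 9/2 + (½)*41762 = 9/2 + 20881 = 41771/2 ≈ 20886.)
o(185, 186) + A = (34 + 2*185) + 41771/2 = (34 + 370) + 41771/2 = 404 + 41771/2 = 42579/2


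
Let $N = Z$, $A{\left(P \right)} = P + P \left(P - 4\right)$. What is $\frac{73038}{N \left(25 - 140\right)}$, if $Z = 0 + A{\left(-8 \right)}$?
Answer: $- \frac{36519}{5060} \approx -7.2172$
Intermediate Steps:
$A{\left(P \right)} = P + P \left(-4 + P\right)$
$Z = 88$ ($Z = 0 - 8 \left(-3 - 8\right) = 0 - -88 = 0 + 88 = 88$)
$N = 88$
$\frac{73038}{N \left(25 - 140\right)} = \frac{73038}{88 \left(25 - 140\right)} = \frac{73038}{88 \left(-115\right)} = \frac{73038}{-10120} = 73038 \left(- \frac{1}{10120}\right) = - \frac{36519}{5060}$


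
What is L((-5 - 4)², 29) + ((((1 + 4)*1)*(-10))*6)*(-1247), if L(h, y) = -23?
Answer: 374077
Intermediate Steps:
L((-5 - 4)², 29) + ((((1 + 4)*1)*(-10))*6)*(-1247) = -23 + ((((1 + 4)*1)*(-10))*6)*(-1247) = -23 + (((5*1)*(-10))*6)*(-1247) = -23 + ((5*(-10))*6)*(-1247) = -23 - 50*6*(-1247) = -23 - 300*(-1247) = -23 + 374100 = 374077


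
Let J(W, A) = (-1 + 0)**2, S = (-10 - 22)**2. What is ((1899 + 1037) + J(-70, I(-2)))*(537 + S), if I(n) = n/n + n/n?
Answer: 4584657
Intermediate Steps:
I(n) = 2 (I(n) = 1 + 1 = 2)
S = 1024 (S = (-32)**2 = 1024)
J(W, A) = 1 (J(W, A) = (-1)**2 = 1)
((1899 + 1037) + J(-70, I(-2)))*(537 + S) = ((1899 + 1037) + 1)*(537 + 1024) = (2936 + 1)*1561 = 2937*1561 = 4584657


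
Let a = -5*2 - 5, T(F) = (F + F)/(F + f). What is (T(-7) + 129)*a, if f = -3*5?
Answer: -21390/11 ≈ -1944.5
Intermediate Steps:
f = -15
T(F) = 2*F/(-15 + F) (T(F) = (F + F)/(F - 15) = (2*F)/(-15 + F) = 2*F/(-15 + F))
a = -15 (a = -10 - 5 = -15)
(T(-7) + 129)*a = (2*(-7)/(-15 - 7) + 129)*(-15) = (2*(-7)/(-22) + 129)*(-15) = (2*(-7)*(-1/22) + 129)*(-15) = (7/11 + 129)*(-15) = (1426/11)*(-15) = -21390/11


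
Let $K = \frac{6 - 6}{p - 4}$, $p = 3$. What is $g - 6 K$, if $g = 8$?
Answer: $8$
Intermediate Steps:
$K = 0$ ($K = \frac{6 - 6}{3 - 4} = \frac{0}{-1} = 0 \left(-1\right) = 0$)
$g - 6 K = 8 - 0 = 8 + 0 = 8$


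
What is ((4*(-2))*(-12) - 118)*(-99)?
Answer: 2178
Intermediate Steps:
((4*(-2))*(-12) - 118)*(-99) = (-8*(-12) - 118)*(-99) = (96 - 118)*(-99) = -22*(-99) = 2178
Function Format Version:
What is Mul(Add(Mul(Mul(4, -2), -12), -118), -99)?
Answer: 2178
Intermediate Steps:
Mul(Add(Mul(Mul(4, -2), -12), -118), -99) = Mul(Add(Mul(-8, -12), -118), -99) = Mul(Add(96, -118), -99) = Mul(-22, -99) = 2178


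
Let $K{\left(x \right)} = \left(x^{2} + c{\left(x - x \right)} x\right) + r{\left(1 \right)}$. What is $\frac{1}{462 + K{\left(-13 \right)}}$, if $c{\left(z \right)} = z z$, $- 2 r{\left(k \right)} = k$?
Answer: $\frac{2}{1261} \approx 0.001586$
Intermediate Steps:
$r{\left(k \right)} = - \frac{k}{2}$
$c{\left(z \right)} = z^{2}$
$K{\left(x \right)} = - \frac{1}{2} + x^{2}$ ($K{\left(x \right)} = \left(x^{2} + \left(x - x\right)^{2} x\right) - \frac{1}{2} = \left(x^{2} + 0^{2} x\right) - \frac{1}{2} = \left(x^{2} + 0 x\right) - \frac{1}{2} = \left(x^{2} + 0\right) - \frac{1}{2} = x^{2} - \frac{1}{2} = - \frac{1}{2} + x^{2}$)
$\frac{1}{462 + K{\left(-13 \right)}} = \frac{1}{462 - \left(\frac{1}{2} - \left(-13\right)^{2}\right)} = \frac{1}{462 + \left(- \frac{1}{2} + 169\right)} = \frac{1}{462 + \frac{337}{2}} = \frac{1}{\frac{1261}{2}} = \frac{2}{1261}$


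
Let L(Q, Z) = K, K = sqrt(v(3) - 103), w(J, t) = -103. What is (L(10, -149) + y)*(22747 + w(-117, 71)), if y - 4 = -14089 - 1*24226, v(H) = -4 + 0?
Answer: -867514284 + 22644*I*sqrt(107) ≈ -8.6751e+8 + 2.3423e+5*I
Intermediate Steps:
v(H) = -4
y = -38311 (y = 4 + (-14089 - 1*24226) = 4 + (-14089 - 24226) = 4 - 38315 = -38311)
K = I*sqrt(107) (K = sqrt(-4 - 103) = sqrt(-107) = I*sqrt(107) ≈ 10.344*I)
L(Q, Z) = I*sqrt(107)
(L(10, -149) + y)*(22747 + w(-117, 71)) = (I*sqrt(107) - 38311)*(22747 - 103) = (-38311 + I*sqrt(107))*22644 = -867514284 + 22644*I*sqrt(107)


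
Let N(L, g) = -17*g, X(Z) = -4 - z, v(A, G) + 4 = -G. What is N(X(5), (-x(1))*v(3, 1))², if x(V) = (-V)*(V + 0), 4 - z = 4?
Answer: 7225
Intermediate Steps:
z = 0 (z = 4 - 1*4 = 4 - 4 = 0)
v(A, G) = -4 - G
x(V) = -V² (x(V) = (-V)*V = -V²)
X(Z) = -4 (X(Z) = -4 - 1*0 = -4 + 0 = -4)
N(X(5), (-x(1))*v(3, 1))² = (-17*(-(-1)*1²)*(-4 - 1*1))² = (-17*(-(-1))*(-4 - 1))² = (-17*(-1*(-1))*(-5))² = (-17*(-5))² = 85² = 7225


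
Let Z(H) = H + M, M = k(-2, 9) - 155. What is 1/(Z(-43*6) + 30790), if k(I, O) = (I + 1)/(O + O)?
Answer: 18/546785 ≈ 3.2920e-5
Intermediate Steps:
k(I, O) = (1 + I)/(2*O) (k(I, O) = (1 + I)/((2*O)) = (1 + I)*(1/(2*O)) = (1 + I)/(2*O))
M = -2791/18 (M = (½)*(1 - 2)/9 - 155 = (½)*(⅑)*(-1) - 155 = -1/18 - 155 = -2791/18 ≈ -155.06)
Z(H) = -2791/18 + H (Z(H) = H - 2791/18 = -2791/18 + H)
1/(Z(-43*6) + 30790) = 1/((-2791/18 - 43*6) + 30790) = 1/((-2791/18 - 258) + 30790) = 1/(-7435/18 + 30790) = 1/(546785/18) = 18/546785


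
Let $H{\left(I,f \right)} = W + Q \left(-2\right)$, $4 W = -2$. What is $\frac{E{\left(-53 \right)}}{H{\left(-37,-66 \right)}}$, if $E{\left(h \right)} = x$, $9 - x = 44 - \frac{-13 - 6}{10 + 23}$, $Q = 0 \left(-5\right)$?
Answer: $\frac{2348}{33} \approx 71.151$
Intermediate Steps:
$W = - \frac{1}{2}$ ($W = \frac{1}{4} \left(-2\right) = - \frac{1}{2} \approx -0.5$)
$Q = 0$
$x = - \frac{1174}{33}$ ($x = 9 - \left(44 - \frac{-13 - 6}{10 + 23}\right) = 9 - \left(44 - - \frac{19}{33}\right) = 9 - \left(44 + \frac{19}{33}\right) = 9 - \frac{1471}{33} = - \frac{1174}{33} \approx -35.576$)
$H{\left(I,f \right)} = - \frac{1}{2}$ ($H{\left(I,f \right)} = - \frac{1}{2} + 0 \left(-2\right) = - \frac{1}{2} + 0 = - \frac{1}{2}$)
$E{\left(h \right)} = - \frac{1174}{33}$
$\frac{E{\left(-53 \right)}}{H{\left(-37,-66 \right)}} = - \frac{1174}{33 \left(- \frac{1}{2}\right)} = \left(- \frac{1174}{33}\right) \left(-2\right) = \frac{2348}{33}$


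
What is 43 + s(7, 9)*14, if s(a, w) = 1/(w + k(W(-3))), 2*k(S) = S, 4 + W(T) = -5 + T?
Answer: 143/3 ≈ 47.667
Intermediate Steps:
W(T) = -9 + T (W(T) = -4 + (-5 + T) = -9 + T)
k(S) = S/2
s(a, w) = 1/(-6 + w) (s(a, w) = 1/(w + (-9 - 3)/2) = 1/(w + (½)*(-12)) = 1/(w - 6) = 1/(-6 + w))
43 + s(7, 9)*14 = 43 + 14/(-6 + 9) = 43 + 14/3 = 143/3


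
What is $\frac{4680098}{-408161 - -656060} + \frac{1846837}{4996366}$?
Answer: $\frac{23841311569331}{1238594135034} \approx 19.249$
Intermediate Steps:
$\frac{4680098}{-408161 - -656060} + \frac{1846837}{4996366} = \frac{4680098}{-408161 + 656060} + 1846837 \cdot \frac{1}{4996366} = \frac{4680098}{247899} + \frac{1846837}{4996366} = \frac{23841311569331}{1238594135034}$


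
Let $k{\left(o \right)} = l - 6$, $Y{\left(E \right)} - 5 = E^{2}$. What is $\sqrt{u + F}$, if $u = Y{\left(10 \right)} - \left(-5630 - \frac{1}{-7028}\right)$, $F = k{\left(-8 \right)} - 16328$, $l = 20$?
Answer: $\frac{i \sqrt{130631567241}}{3514} \approx 102.85 i$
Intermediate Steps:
$Y{\left(E \right)} = 5 + E^{2}$
$k{\left(o \right)} = 14$ ($k{\left(o \right)} = 20 - 6 = 14$)
$F = -16314$ ($F = 14 - 16328 = -16314$)
$u = \frac{40305579}{7028}$ ($u = \left(5 + 10^{2}\right) - \left(-5630 - \frac{1}{-7028}\right) = \left(5 + 100\right) - \left(-5630 - - \frac{1}{7028}\right) = 105 - \left(-5630 + \frac{1}{7028}\right) = 105 - - \frac{39567639}{7028} = 105 + \frac{39567639}{7028} = \frac{40305579}{7028} \approx 5735.0$)
$\sqrt{u + F} = \sqrt{\frac{40305579}{7028} - 16314} = \sqrt{- \frac{74349213}{7028}} = \frac{i \sqrt{130631567241}}{3514}$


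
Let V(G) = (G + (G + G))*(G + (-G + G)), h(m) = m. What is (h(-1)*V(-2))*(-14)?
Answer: 168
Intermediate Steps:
V(G) = 3*G² (V(G) = (G + 2*G)*(G + 0) = (3*G)*G = 3*G²)
(h(-1)*V(-2))*(-14) = -3*(-2)²*(-14) = -3*4*(-14) = -1*12*(-14) = -12*(-14) = 168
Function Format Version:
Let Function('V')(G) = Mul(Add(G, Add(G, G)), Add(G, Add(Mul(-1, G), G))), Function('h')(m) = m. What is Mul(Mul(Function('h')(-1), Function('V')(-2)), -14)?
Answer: 168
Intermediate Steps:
Function('V')(G) = Mul(3, Pow(G, 2)) (Function('V')(G) = Mul(Add(G, Mul(2, G)), Add(G, 0)) = Mul(Mul(3, G), G) = Mul(3, Pow(G, 2)))
Mul(Mul(Function('h')(-1), Function('V')(-2)), -14) = Mul(Mul(-1, Mul(3, Pow(-2, 2))), -14) = Mul(Mul(-1, Mul(3, 4)), -14) = Mul(Mul(-1, 12), -14) = Mul(-12, -14) = 168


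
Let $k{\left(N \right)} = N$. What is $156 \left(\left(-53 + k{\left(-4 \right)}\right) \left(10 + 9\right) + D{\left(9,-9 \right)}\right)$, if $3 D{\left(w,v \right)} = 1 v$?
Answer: $-169416$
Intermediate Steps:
$D{\left(w,v \right)} = \frac{v}{3}$ ($D{\left(w,v \right)} = \frac{1 v}{3} = \frac{v}{3}$)
$156 \left(\left(-53 + k{\left(-4 \right)}\right) \left(10 + 9\right) + D{\left(9,-9 \right)}\right) = 156 \left(\left(-53 - 4\right) \left(10 + 9\right) + \frac{1}{3} \left(-9\right)\right) = 156 \left(\left(-57\right) 19 - 3\right) = 156 \left(-1083 - 3\right) = 156 \left(-1086\right) = -169416$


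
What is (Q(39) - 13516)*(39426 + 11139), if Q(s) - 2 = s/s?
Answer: -683284845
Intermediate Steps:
Q(s) = 3 (Q(s) = 2 + s/s = 2 + 1 = 3)
(Q(39) - 13516)*(39426 + 11139) = (3 - 13516)*(39426 + 11139) = -13513*50565 = -683284845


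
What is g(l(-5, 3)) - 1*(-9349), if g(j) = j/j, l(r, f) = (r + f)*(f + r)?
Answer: 9350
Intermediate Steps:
l(r, f) = (f + r)**2 (l(r, f) = (f + r)*(f + r) = (f + r)**2)
g(j) = 1
g(l(-5, 3)) - 1*(-9349) = 1 - 1*(-9349) = 1 + 9349 = 9350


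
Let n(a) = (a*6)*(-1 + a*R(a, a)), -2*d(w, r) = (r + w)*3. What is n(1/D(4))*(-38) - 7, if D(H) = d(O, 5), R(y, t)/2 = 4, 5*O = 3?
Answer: -8819/147 ≈ -59.993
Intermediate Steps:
O = ⅗ (O = (⅕)*3 = ⅗ ≈ 0.60000)
R(y, t) = 8 (R(y, t) = 2*4 = 8)
d(w, r) = -3*r/2 - 3*w/2 (d(w, r) = -(r + w)*3/2 = -(3*r + 3*w)/2 = -3*r/2 - 3*w/2)
D(H) = -42/5 (D(H) = -3/2*5 - 3/2*⅗ = -15/2 - 9/10 = -42/5)
n(a) = 6*a*(-1 + 8*a) (n(a) = (a*6)*(-1 + a*8) = (6*a)*(-1 + 8*a) = 6*a*(-1 + 8*a))
n(1/D(4))*(-38) - 7 = (6*(-1 + 8/(-42/5))/(-42/5))*(-38) - 7 = (6*(-5/42)*(-1 + 8*(-5/42)))*(-38) - 7 = (6*(-5/42)*(-1 - 20/21))*(-38) - 7 = (6*(-5/42)*(-41/21))*(-38) - 7 = (205/147)*(-38) - 7 = -7790/147 - 7 = -8819/147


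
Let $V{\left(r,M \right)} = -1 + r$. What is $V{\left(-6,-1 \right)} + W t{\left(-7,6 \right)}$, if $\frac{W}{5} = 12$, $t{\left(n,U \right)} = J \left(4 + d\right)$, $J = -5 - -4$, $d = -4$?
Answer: $-7$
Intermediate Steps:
$J = -1$ ($J = -5 + 4 = -1$)
$t{\left(n,U \right)} = 0$ ($t{\left(n,U \right)} = - (4 - 4) = \left(-1\right) 0 = 0$)
$W = 60$ ($W = 5 \cdot 12 = 60$)
$V{\left(-6,-1 \right)} + W t{\left(-7,6 \right)} = \left(-1 - 6\right) + 60 \cdot 0 = -7 + 0 = -7$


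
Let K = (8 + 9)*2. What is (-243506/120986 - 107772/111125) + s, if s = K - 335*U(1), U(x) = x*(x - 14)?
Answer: 4212008280772/960326375 ≈ 4386.0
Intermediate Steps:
K = 34 (K = 17*2 = 34)
U(x) = x*(-14 + x)
s = 4389 (s = 34 - 335*(-14 + 1) = 34 - 335*(-13) = 34 + 4355 = 4389)
(-243506/120986 - 107772/111125) + s = (-243506/120986 - 107772/111125) + 4389 = (-243506*1/120986 - 107772*1/111125) + 4389 = (-121753/60493 - 15396/15875) + 4389 = -2864179103/960326375 + 4389 = 4212008280772/960326375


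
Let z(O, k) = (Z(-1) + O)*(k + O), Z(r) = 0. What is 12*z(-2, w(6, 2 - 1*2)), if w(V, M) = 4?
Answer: -48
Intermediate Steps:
z(O, k) = O*(O + k) (z(O, k) = (0 + O)*(k + O) = O*(O + k))
12*z(-2, w(6, 2 - 1*2)) = 12*(-2*(-2 + 4)) = 12*(-2*2) = 12*(-4) = -48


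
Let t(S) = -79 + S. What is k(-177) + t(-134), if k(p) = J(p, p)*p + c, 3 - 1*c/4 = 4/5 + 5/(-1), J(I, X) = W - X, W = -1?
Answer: -156681/5 ≈ -31336.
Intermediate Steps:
J(I, X) = -1 - X
c = 144/5 (c = 12 - 4*(4/5 + 5/(-1)) = 12 - 4*(4*(⅕) + 5*(-1)) = 12 - 4*(⅘ - 5) = 12 - 4*(-21/5) = 12 + 84/5 = 144/5 ≈ 28.800)
k(p) = 144/5 + p*(-1 - p) (k(p) = (-1 - p)*p + 144/5 = p*(-1 - p) + 144/5 = 144/5 + p*(-1 - p))
k(-177) + t(-134) = (144/5 - 1*(-177) - 1*(-177)²) + (-79 - 134) = (144/5 + 177 - 1*31329) - 213 = (144/5 + 177 - 31329) - 213 = -155616/5 - 213 = -156681/5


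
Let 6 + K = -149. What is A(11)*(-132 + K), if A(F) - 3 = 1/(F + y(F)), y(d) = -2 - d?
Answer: -1435/2 ≈ -717.50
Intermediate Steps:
K = -155 (K = -6 - 149 = -155)
A(F) = 5/2 (A(F) = 3 + 1/(F + (-2 - F)) = 3 + 1/(-2) = 3 - 1/2 = 5/2)
A(11)*(-132 + K) = 5*(-132 - 155)/2 = (5/2)*(-287) = -1435/2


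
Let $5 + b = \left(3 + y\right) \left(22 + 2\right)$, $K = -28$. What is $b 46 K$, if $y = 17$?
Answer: $-611800$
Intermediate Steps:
$b = 475$ ($b = -5 + \left(3 + 17\right) \left(22 + 2\right) = -5 + 20 \cdot 24 = -5 + 480 = 475$)
$b 46 K = 475 \cdot 46 \left(-28\right) = 21850 \left(-28\right) = -611800$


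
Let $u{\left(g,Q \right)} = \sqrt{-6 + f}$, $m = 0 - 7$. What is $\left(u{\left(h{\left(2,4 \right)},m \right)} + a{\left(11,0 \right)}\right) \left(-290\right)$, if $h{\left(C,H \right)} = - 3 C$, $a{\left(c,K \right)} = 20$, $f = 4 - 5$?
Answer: $-5800 - 290 i \sqrt{7} \approx -5800.0 - 767.27 i$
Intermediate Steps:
$f = -1$ ($f = 4 - 5 = -1$)
$m = -7$
$u{\left(g,Q \right)} = i \sqrt{7}$ ($u{\left(g,Q \right)} = \sqrt{-6 - 1} = \sqrt{-7} = i \sqrt{7}$)
$\left(u{\left(h{\left(2,4 \right)},m \right)} + a{\left(11,0 \right)}\right) \left(-290\right) = \left(i \sqrt{7} + 20\right) \left(-290\right) = \left(20 + i \sqrt{7}\right) \left(-290\right) = -5800 - 290 i \sqrt{7}$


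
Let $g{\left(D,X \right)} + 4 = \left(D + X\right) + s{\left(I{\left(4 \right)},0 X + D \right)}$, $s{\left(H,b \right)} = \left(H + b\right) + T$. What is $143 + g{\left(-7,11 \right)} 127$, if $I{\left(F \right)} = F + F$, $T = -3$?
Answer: $-111$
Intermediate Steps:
$I{\left(F \right)} = 2 F$
$s{\left(H,b \right)} = -3 + H + b$ ($s{\left(H,b \right)} = \left(H + b\right) - 3 = -3 + H + b$)
$g{\left(D,X \right)} = 1 + X + 2 D$ ($g{\left(D,X \right)} = -4 + \left(\left(D + X\right) + \left(-3 + 2 \cdot 4 + \left(0 X + D\right)\right)\right) = -4 + \left(\left(D + X\right) + \left(-3 + 8 + \left(0 + D\right)\right)\right) = -4 + \left(\left(D + X\right) + \left(-3 + 8 + D\right)\right) = -4 + \left(\left(D + X\right) + \left(5 + D\right)\right) = -4 + \left(5 + X + 2 D\right) = 1 + X + 2 D$)
$143 + g{\left(-7,11 \right)} 127 = 143 + \left(1 + 11 + 2 \left(-7\right)\right) 127 = 143 + \left(1 + 11 - 14\right) 127 = 143 - 254 = -111$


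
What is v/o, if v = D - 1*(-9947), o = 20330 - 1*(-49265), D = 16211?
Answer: 26158/69595 ≈ 0.37586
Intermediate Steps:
o = 69595 (o = 20330 + 49265 = 69595)
v = 26158 (v = 16211 - 1*(-9947) = 16211 + 9947 = 26158)
v/o = 26158/69595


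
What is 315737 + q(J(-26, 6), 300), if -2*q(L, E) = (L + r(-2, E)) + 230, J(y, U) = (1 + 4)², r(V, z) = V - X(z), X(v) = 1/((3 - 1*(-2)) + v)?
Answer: 96261203/305 ≈ 3.1561e+5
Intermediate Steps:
X(v) = 1/(5 + v) (X(v) = 1/((3 + 2) + v) = 1/(5 + v))
r(V, z) = V - 1/(5 + z)
J(y, U) = 25 (J(y, U) = 5² = 25)
q(L, E) = -115 - L/2 - (-11 - 2*E)/(2*(5 + E)) (q(L, E) = -((L + (-1 - 2*(5 + E))/(5 + E)) + 230)/2 = -((L + (-1 + (-10 - 2*E))/(5 + E)) + 230)/2 = -((L + (-11 - 2*E)/(5 + E)) + 230)/2 = -(230 + L + (-11 - 2*E)/(5 + E))/2 = -115 - L/2 - (-11 - 2*E)/(2*(5 + E)))
315737 + q(J(-26, 6), 300) = 315737 + (11 + 2*300 - (5 + 300)*(230 + 25))/(2*(5 + 300)) = 315737 + (½)*(11 + 600 - 1*305*255)/305 = 315737 + (½)*(1/305)*(11 + 600 - 77775) = 315737 + (½)*(1/305)*(-77164) = 315737 - 38582/305 = 96261203/305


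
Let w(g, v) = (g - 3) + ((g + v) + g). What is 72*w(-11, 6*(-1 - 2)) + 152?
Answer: -3736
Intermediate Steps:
w(g, v) = -3 + v + 3*g (w(g, v) = (-3 + g) + (v + 2*g) = -3 + v + 3*g)
72*w(-11, 6*(-1 - 2)) + 152 = 72*(-3 + 6*(-1 - 2) + 3*(-11)) + 152 = 72*(-3 + 6*(-3) - 33) + 152 = 72*(-3 - 18 - 33) + 152 = 72*(-54) + 152 = -3888 + 152 = -3736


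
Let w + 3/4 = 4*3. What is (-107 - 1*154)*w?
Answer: -11745/4 ≈ -2936.3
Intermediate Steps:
w = 45/4 (w = -3/4 + 4*3 = -3/4 + 12 = 45/4 ≈ 11.250)
(-107 - 1*154)*w = (-107 - 1*154)*(45/4) = (-107 - 154)*(45/4) = -261*45/4 = -11745/4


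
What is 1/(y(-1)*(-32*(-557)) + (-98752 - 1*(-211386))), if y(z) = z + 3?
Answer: 1/148282 ≈ 6.7439e-6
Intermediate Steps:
y(z) = 3 + z
1/(y(-1)*(-32*(-557)) + (-98752 - 1*(-211386))) = 1/((3 - 1)*(-32*(-557)) + (-98752 - 1*(-211386))) = 1/(2*17824 + (-98752 + 211386)) = 1/(35648 + 112634) = 1/148282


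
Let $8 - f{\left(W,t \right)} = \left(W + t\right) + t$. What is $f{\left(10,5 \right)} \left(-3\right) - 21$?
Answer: $15$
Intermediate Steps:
$f{\left(W,t \right)} = 8 - W - 2 t$ ($f{\left(W,t \right)} = 8 - \left(\left(W + t\right) + t\right) = 8 - \left(W + 2 t\right) = 8 - W - 2 t$)
$f{\left(10,5 \right)} \left(-3\right) - 21 = \left(8 - 10 - 10\right) \left(-3\right) - 21 = \left(-12\right) \left(-3\right) - 21 = 36 - 21 = 15$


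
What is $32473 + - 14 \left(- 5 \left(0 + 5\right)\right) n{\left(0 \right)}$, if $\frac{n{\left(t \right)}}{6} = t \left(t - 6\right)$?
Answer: $32473$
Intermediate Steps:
$n{\left(t \right)} = 6 t \left(-6 + t\right)$ ($n{\left(t \right)} = 6 t \left(t - 6\right) = 6 t \left(-6 + t\right)$)
$32473 + - 14 \left(- 5 \left(0 + 5\right)\right) n{\left(0 \right)} = 32473 + - 14 \left(- 5 \left(0 + 5\right)\right) 6 \cdot 0 \left(-6 + 0\right) = 32473 + - 14 \left(\left(-5\right) 5\right) 6 \cdot 0 \left(-6\right) = 32473 + \left(-14\right) \left(-25\right) 0 = 32473 + 350 \cdot 0 = 32473 + 0 = 32473$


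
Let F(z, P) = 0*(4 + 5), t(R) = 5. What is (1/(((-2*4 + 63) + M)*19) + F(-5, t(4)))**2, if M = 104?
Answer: 1/9126441 ≈ 1.0957e-7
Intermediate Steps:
F(z, P) = 0 (F(z, P) = 0*9 = 0)
(1/(((-2*4 + 63) + M)*19) + F(-5, t(4)))**2 = (1/(((-2*4 + 63) + 104)*19) + 0)**2 = ((1/19)/((-8 + 63) + 104) + 0)**2 = ((1/19)/(55 + 104) + 0)**2 = ((1/19)/159 + 0)**2 = ((1/159)*(1/19) + 0)**2 = (1/3021 + 0)**2 = (1/3021)**2 = 1/9126441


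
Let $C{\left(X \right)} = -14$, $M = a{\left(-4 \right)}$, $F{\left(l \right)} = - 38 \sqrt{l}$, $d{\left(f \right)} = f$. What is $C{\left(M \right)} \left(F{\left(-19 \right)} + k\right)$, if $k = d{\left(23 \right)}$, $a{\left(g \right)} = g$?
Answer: $-322 + 532 i \sqrt{19} \approx -322.0 + 2318.9 i$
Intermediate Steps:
$M = -4$
$k = 23$
$C{\left(M \right)} \left(F{\left(-19 \right)} + k\right) = - 14 \left(- 38 \sqrt{-19} + 23\right) = - 14 \left(- 38 i \sqrt{19} + 23\right) = - 14 \left(23 - 38 i \sqrt{19}\right) = -322 + 532 i \sqrt{19}$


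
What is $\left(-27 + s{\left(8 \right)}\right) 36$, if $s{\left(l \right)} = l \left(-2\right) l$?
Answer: $-5580$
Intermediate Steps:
$s{\left(l \right)} = - 2 l^{2}$ ($s{\left(l \right)} = - 2 l l = - 2 l^{2}$)
$\left(-27 + s{\left(8 \right)}\right) 36 = \left(-27 - 2 \cdot 8^{2}\right) 36 = \left(-27 - 128\right) 36 = \left(-155\right) 36 = -5580$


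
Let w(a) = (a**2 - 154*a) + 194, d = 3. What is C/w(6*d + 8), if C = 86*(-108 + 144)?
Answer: -1548/1567 ≈ -0.98787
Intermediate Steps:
w(a) = 194 + a**2 - 154*a
C = 3096 (C = 86*36 = 3096)
C/w(6*d + 8) = 3096/(194 + (6*3 + 8)**2 - 154*(6*3 + 8)) = 3096/(194 + (18 + 8)**2 - 154*(18 + 8)) = 3096/(194 + 26**2 - 154*26) = 3096/(194 + 676 - 4004) = 3096/(-3134) = 3096*(-1/3134) = -1548/1567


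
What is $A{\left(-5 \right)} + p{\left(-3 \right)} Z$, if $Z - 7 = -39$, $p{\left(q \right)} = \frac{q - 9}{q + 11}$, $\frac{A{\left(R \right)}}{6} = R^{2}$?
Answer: $198$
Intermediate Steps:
$A{\left(R \right)} = 6 R^{2}$
$p{\left(q \right)} = \frac{-9 + q}{11 + q}$
$Z = -32$ ($Z = 7 - 39 = -32$)
$A{\left(-5 \right)} + p{\left(-3 \right)} Z = 6 \left(-5\right)^{2} + \frac{-9 - 3}{11 - 3} \left(-32\right) = 6 \cdot 25 + \frac{1}{8} \left(-12\right) \left(-32\right) = 150 + \frac{1}{8} \left(-12\right) \left(-32\right) = 150 - -48 = 150 + 48 = 198$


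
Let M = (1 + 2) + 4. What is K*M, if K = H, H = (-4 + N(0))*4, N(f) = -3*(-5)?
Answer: 308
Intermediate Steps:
N(f) = 15
M = 7 (M = 3 + 4 = 7)
H = 44 (H = (-4 + 15)*4 = 11*4 = 44)
K = 44
K*M = 44*7 = 308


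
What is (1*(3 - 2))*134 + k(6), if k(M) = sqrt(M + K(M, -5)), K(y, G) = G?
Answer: 135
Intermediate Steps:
k(M) = sqrt(-5 + M) (k(M) = sqrt(M - 5) = sqrt(-5 + M))
(1*(3 - 2))*134 + k(6) = (1*(3 - 2))*134 + sqrt(-5 + 6) = (1*1)*134 + sqrt(1) = 1*134 + 1 = 134 + 1 = 135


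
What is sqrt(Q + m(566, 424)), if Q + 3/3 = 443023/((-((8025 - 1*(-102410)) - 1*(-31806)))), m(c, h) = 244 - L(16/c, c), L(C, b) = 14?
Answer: sqrt(4570226942006)/142241 ≈ 15.029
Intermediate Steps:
m(c, h) = 230 (m(c, h) = 244 - 1*14 = 244 - 14 = 230)
Q = -585264/142241 (Q = -1 + 443023/((-((8025 - 1*(-102410)) - 1*(-31806)))) = -1 + 443023/((-((8025 + 102410) + 31806))) = -1 + 443023/((-(110435 + 31806))) = -1 + 443023/((-1*142241)) = -1 + 443023/(-142241) = -1 + 443023*(-1/142241) = -1 - 443023/142241 = -585264/142241 ≈ -4.1146)
sqrt(Q + m(566, 424)) = sqrt(-585264/142241 + 230) = sqrt(32130166/142241) = sqrt(4570226942006)/142241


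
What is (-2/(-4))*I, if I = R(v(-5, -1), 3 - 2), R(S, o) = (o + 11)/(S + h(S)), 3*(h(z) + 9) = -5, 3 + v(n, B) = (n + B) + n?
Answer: -9/37 ≈ -0.24324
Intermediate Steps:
v(n, B) = -3 + B + 2*n (v(n, B) = -3 + ((n + B) + n) = -3 + ((B + n) + n) = -3 + (B + 2*n) = -3 + B + 2*n)
h(z) = -32/3 (h(z) = -9 + (⅓)*(-5) = -9 - 5/3 = -32/3)
R(S, o) = (11 + o)/(-32/3 + S) (R(S, o) = (o + 11)/(S - 32/3) = (11 + o)/(-32/3 + S))
I = -18/37 (I = 3*(11 + (3 - 2))/(-32 + 3*(-3 - 1 + 2*(-5))) = 3*(11 + 1)/(-32 + 3*(-3 - 1 - 10)) = 3*12/(-32 + 3*(-14)) = 3*12/(-32 - 42) = 3*12/(-74) = 3*(-1/74)*12 = -18/37 ≈ -0.48649)
(-2/(-4))*I = -2/(-4)*(-18/37) = -2*(-¼)*(-18/37) = (½)*(-18/37) = -9/37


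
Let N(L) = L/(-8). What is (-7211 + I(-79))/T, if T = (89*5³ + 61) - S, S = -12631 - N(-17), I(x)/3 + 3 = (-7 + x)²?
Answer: 119744/190553 ≈ 0.62840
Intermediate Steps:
N(L) = -L/8 (N(L) = L*(-⅛) = -L/8)
I(x) = -9 + 3*(-7 + x)²
S = -101065/8 (S = -12631 - (-1)*(-17)/8 = -12631 - 1*17/8 = -12631 - 17/8 = -101065/8 ≈ -12633.)
T = 190553/8 (T = (89*5³ + 61) - 1*(-101065/8) = (89*125 + 61) + 101065/8 = (11125 + 61) + 101065/8 = 11186 + 101065/8 = 190553/8 ≈ 23819.)
(-7211 + I(-79))/T = (-7211 + (-9 + 3*(-7 - 79)²))/(190553/8) = (-7211 + (-9 + 3*(-86)²))*(8/190553) = (-7211 + (-9 + 3*7396))*(8/190553) = (-7211 + (-9 + 22188))*(8/190553) = (-7211 + 22179)*(8/190553) = 14968*(8/190553) = 119744/190553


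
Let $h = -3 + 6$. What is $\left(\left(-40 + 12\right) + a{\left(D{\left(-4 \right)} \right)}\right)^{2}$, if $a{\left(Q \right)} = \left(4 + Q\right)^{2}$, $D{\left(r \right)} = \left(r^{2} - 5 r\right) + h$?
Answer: $3316041$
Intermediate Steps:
$h = 3$
$D{\left(r \right)} = 3 + r^{2} - 5 r$ ($D{\left(r \right)} = \left(r^{2} - 5 r\right) + 3 = 3 + r^{2} - 5 r$)
$\left(\left(-40 + 12\right) + a{\left(D{\left(-4 \right)} \right)}\right)^{2} = \left(\left(-40 + 12\right) + \left(4 + \left(3 + \left(-4\right)^{2} - -20\right)\right)^{2}\right)^{2} = \left(-28 + \left(4 + \left(3 + 16 + 20\right)\right)^{2}\right)^{2} = \left(-28 + \left(4 + 39\right)^{2}\right)^{2} = \left(-28 + 43^{2}\right)^{2} = \left(-28 + 1849\right)^{2} = 1821^{2} = 3316041$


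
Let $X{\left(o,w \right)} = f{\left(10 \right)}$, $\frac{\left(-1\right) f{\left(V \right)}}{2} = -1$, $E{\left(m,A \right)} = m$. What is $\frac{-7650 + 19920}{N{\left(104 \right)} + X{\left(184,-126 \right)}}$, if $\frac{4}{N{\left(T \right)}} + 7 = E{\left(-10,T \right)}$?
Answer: $6953$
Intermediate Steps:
$f{\left(V \right)} = 2$ ($f{\left(V \right)} = \left(-2\right) \left(-1\right) = 2$)
$X{\left(o,w \right)} = 2$
$N{\left(T \right)} = - \frac{4}{17}$ ($N{\left(T \right)} = \frac{4}{-7 - 10} = \frac{4}{-17} = 4 \left(- \frac{1}{17}\right) = - \frac{4}{17}$)
$\frac{-7650 + 19920}{N{\left(104 \right)} + X{\left(184,-126 \right)}} = \frac{-7650 + 19920}{- \frac{4}{17} + 2} = \frac{12270}{\frac{30}{17}} = 12270 \cdot \frac{17}{30} = 6953$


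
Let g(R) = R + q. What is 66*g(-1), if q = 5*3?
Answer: 924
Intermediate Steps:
q = 15
g(R) = 15 + R (g(R) = R + 15 = 15 + R)
66*g(-1) = 66*(15 - 1) = 66*14 = 924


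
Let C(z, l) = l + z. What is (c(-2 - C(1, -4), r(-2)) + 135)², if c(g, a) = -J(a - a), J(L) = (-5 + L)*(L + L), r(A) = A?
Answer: 18225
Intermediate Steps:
J(L) = 2*L*(-5 + L) (J(L) = (-5 + L)*(2*L) = 2*L*(-5 + L))
c(g, a) = 0 (c(g, a) = -2*(a - a)*(-5 + (a - a)) = -2*0*(-5 + 0) = -2*0*(-5) = -1*0 = 0)
(c(-2 - C(1, -4), r(-2)) + 135)² = (0 + 135)² = 135² = 18225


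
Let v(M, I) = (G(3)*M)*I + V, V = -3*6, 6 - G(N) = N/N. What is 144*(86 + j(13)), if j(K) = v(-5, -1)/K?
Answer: 162000/13 ≈ 12462.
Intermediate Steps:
G(N) = 5 (G(N) = 6 - N/N = 6 - 1*1 = 6 - 1 = 5)
V = -18
v(M, I) = -18 + 5*I*M (v(M, I) = (5*M)*I - 18 = 5*I*M - 18 = -18 + 5*I*M)
j(K) = 7/K (j(K) = (-18 + 5*(-1)*(-5))/K = (-18 + 25)/K = 7/K)
144*(86 + j(13)) = 144*(86 + 7/13) = 144*(1125/13) = 162000/13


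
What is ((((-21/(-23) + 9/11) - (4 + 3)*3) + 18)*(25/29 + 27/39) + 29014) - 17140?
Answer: 1132365888/95381 ≈ 11872.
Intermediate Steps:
((((-21/(-23) + 9/11) - (4 + 3)*3) + 18)*(25/29 + 27/39) + 29014) - 17140 = ((((-21*(-1/23) + 9*(1/11)) - 7*3) + 18)*(25*(1/29) + 27*(1/39)) + 29014) - 17140 = ((((21/23 + 9/11) - 1*21) + 18)*(25/29 + 9/13) + 29014) - 17140 = (((438/253 - 21) + 18)*(586/377) + 29014) - 17140 = ((-4875/253 + 18)*(586/377) + 29014) - 17140 = (-321/253*586/377 + 29014) - 17140 = (-188106/95381 + 29014) - 17140 = 2767196228/95381 - 17140 = 1132365888/95381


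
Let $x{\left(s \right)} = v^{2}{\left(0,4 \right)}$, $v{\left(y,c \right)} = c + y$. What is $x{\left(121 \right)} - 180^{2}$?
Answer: $-32384$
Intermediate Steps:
$x{\left(s \right)} = 16$ ($x{\left(s \right)} = \left(4 + 0\right)^{2} = 4^{2} = 16$)
$x{\left(121 \right)} - 180^{2} = 16 - 180^{2} = 16 - 32400 = -32384$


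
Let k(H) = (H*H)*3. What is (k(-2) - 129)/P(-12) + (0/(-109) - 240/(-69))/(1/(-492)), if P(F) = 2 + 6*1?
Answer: -317571/184 ≈ -1725.9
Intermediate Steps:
k(H) = 3*H² (k(H) = H²*3 = 3*H²)
P(F) = 8 (P(F) = 2 + 6 = 8)
(k(-2) - 129)/P(-12) + (0/(-109) - 240/(-69))/(1/(-492)) = (3*(-2)² - 129)/8 + (0/(-109) - 240/(-69))/(1/(-492)) = (3*4 - 129)*(⅛) + (0*(-1/109) - 240*(-1/69))/(-1/492) = (12 - 129)*(⅛) + (0 + 80/23)*(-492) = -117*⅛ + (80/23)*(-492) = -117/8 - 39360/23 = -317571/184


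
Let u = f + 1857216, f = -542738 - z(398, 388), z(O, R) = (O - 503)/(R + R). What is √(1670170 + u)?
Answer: √449320868882/388 ≈ 1727.6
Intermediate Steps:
z(O, R) = (-503 + O)/(2*R) (z(O, R) = (-503 + O)/((2*R)) = (-503 + O)*(1/(2*R)) = (-503 + O)/(2*R))
f = -421164583/776 (f = -542738 - (-503 + 398)/(2*388) = -542738 - (-105)/(2*388) = -542738 - 1*(-105/776) = -542738 + 105/776 = -421164583/776 ≈ -5.4274e+5)
u = 1020035033/776 (u = -421164583/776 + 1857216 = 1020035033/776 ≈ 1.3145e+6)
√(1670170 + u) = √(1670170 + 1020035033/776) = √(2316086953/776) = √449320868882/388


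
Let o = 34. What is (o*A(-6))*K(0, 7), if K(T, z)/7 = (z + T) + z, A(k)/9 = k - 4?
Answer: -299880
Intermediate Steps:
A(k) = -36 + 9*k (A(k) = 9*(k - 4) = 9*(-4 + k) = -36 + 9*k)
K(T, z) = 7*T + 14*z (K(T, z) = 7*((z + T) + z) = 7*((T + z) + z) = 7*(T + 2*z) = 7*T + 14*z)
(o*A(-6))*K(0, 7) = (34*(-36 + 9*(-6)))*(7*0 + 14*7) = (34*(-36 - 54))*(0 + 98) = (34*(-90))*98 = -3060*98 = -299880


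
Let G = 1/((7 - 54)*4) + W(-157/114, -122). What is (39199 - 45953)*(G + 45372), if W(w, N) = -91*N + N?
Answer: -35776528975/94 ≈ -3.8060e+8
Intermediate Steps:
W(w, N) = -90*N
G = 2064239/188 (G = 1/((7 - 54)*4) - 90*(-122) = 1/(-47*4) + 10980 = 1/(-188) + 10980 = -1/188 + 10980 = 2064239/188 ≈ 10980.)
(39199 - 45953)*(G + 45372) = (39199 - 45953)*(2064239/188 + 45372) = -6754*10594175/188 = -35776528975/94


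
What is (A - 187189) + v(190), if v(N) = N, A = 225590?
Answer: 38591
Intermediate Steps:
(A - 187189) + v(190) = (225590 - 187189) + 190 = 38401 + 190 = 38591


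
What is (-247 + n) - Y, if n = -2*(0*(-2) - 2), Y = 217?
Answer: -460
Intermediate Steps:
n = 4 (n = -2*(0 - 2) = -2*(-2) = 4)
(-247 + n) - Y = (-247 + 4) - 1*217 = -243 - 217 = -460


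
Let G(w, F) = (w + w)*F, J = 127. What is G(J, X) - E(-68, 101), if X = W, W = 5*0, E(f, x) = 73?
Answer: -73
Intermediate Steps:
W = 0
X = 0
G(w, F) = 2*F*w (G(w, F) = (2*w)*F = 2*F*w)
G(J, X) - E(-68, 101) = 2*0*127 - 1*73 = 0 - 73 = -73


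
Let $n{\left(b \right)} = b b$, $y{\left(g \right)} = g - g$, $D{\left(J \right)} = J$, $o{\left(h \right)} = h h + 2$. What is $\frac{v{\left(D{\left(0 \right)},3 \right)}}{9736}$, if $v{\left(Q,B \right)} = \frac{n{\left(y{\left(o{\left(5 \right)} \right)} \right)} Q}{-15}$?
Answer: $0$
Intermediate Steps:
$o{\left(h \right)} = 2 + h^{2}$ ($o{\left(h \right)} = h^{2} + 2 = 2 + h^{2}$)
$y{\left(g \right)} = 0$
$n{\left(b \right)} = b^{2}$
$v{\left(Q,B \right)} = 0$ ($v{\left(Q,B \right)} = \frac{0^{2} Q}{-15} = 0 Q \left(- \frac{1}{15}\right) = 0 \left(- \frac{1}{15}\right) = 0$)
$\frac{v{\left(D{\left(0 \right)},3 \right)}}{9736} = \frac{0}{9736} = 0 \cdot \frac{1}{9736} = 0$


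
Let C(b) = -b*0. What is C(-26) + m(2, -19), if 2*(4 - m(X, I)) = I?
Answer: 27/2 ≈ 13.500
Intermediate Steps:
C(b) = 0
m(X, I) = 4 - I/2
C(-26) + m(2, -19) = 0 + (4 - ½*(-19)) = 0 + (4 + 19/2) = 0 + 27/2 = 27/2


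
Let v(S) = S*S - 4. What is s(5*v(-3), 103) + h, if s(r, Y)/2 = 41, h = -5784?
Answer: -5702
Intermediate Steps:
v(S) = -4 + S² (v(S) = S² - 4 = -4 + S²)
s(r, Y) = 82 (s(r, Y) = 2*41 = 82)
s(5*v(-3), 103) + h = 82 - 5784 = -5702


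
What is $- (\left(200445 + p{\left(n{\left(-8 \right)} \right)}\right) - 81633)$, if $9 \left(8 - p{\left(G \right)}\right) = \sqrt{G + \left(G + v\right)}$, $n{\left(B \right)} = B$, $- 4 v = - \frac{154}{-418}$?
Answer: $-118820 + \frac{i \sqrt{23237}}{342} \approx -1.1882 \cdot 10^{5} + 0.44572 i$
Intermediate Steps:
$v = - \frac{7}{76}$ ($v = - \frac{\left(-154\right) \frac{1}{-418}}{4} = - \frac{\left(-154\right) \left(- \frac{1}{418}\right)}{4} = \left(- \frac{1}{4}\right) \frac{7}{19} = - \frac{7}{76} \approx -0.092105$)
$p{\left(G \right)} = 8 - \frac{\sqrt{- \frac{7}{76} + 2 G}}{9}$ ($p{\left(G \right)} = 8 - \frac{\sqrt{G + \left(G - \frac{7}{76}\right)}}{9} = 8 - \frac{\sqrt{G + \left(- \frac{7}{76} + G\right)}}{9} = 8 - \frac{\sqrt{- \frac{7}{76} + 2 G}}{9}$)
$- (\left(200445 + p{\left(n{\left(-8 \right)} \right)}\right) - 81633) = - (\left(200445 + \left(8 - \frac{\sqrt{-133 + 2888 \left(-8\right)}}{342}\right)\right) - 81633) = - (\left(200445 + \left(8 - \frac{\sqrt{-133 - 23104}}{342}\right)\right) - 81633) = - (\left(200445 + \left(8 - \frac{\sqrt{-23237}}{342}\right)\right) - 81633) = - (\left(200445 + \left(8 - \frac{i \sqrt{23237}}{342}\right)\right) - 81633) = - (\left(200453 - \frac{i \sqrt{23237}}{342}\right) - 81633) = - (118820 - \frac{i \sqrt{23237}}{342}) = -118820 + \frac{i \sqrt{23237}}{342}$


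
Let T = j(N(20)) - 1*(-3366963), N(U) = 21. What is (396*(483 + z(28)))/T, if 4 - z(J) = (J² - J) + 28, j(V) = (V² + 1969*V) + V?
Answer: -19602/568129 ≈ -0.034503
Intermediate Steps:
j(V) = V² + 1970*V
z(J) = -24 + J - J² (z(J) = 4 - ((J² - J) + 28) = 4 - (28 + J² - J) = 4 + (-28 + J - J²) = -24 + J - J²)
T = 3408774 (T = 21*(1970 + 21) - 1*(-3366963) = 21*1991 + 3366963 = 41811 + 3366963 = 3408774)
(396*(483 + z(28)))/T = (396*(483 + (-24 + 28 - 1*28²)))/3408774 = (396*(483 + (-24 + 28 - 1*784)))*(1/3408774) = (396*(483 + (-24 + 28 - 784)))*(1/3408774) = (396*(483 - 780))*(1/3408774) = (396*(-297))*(1/3408774) = -117612*1/3408774 = -19602/568129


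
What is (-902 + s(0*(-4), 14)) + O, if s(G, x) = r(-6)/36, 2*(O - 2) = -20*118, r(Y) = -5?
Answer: -74885/36 ≈ -2080.1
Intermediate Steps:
O = -1178 (O = 2 + (-20*118)/2 = 2 + (1/2)*(-2360) = 2 - 1180 = -1178)
s(G, x) = -5/36
(-902 + s(0*(-4), 14)) + O = (-902 - 5/36) - 1178 = -32477/36 - 1178 = -74885/36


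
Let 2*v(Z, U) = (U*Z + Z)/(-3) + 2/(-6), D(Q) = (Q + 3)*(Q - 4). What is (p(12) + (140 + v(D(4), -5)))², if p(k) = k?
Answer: 829921/36 ≈ 23053.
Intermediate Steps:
D(Q) = (-4 + Q)*(3 + Q) (D(Q) = (3 + Q)*(-4 + Q) = (-4 + Q)*(3 + Q))
v(Z, U) = -⅙ - Z/6 - U*Z/6 (v(Z, U) = ((U*Z + Z)/(-3) + 2/(-6))/2 = ((Z + U*Z)*(-⅓) + 2*(-⅙))/2 = ((-Z/3 - U*Z/3) - ⅓)/2 = (-⅓ - Z/3 - U*Z/3)/2 = -⅙ - Z/6 - U*Z/6)
(p(12) + (140 + v(D(4), -5)))² = (12 + (140 + (-⅙ - (-12 + 4² - 1*4)/6 - ⅙*(-5)*(-12 + 4² - 1*4))))² = (12 + (140 + (-⅙ - (-12 + 16 - 4)/6 - ⅙*(-5)*(-12 + 16 - 4))))² = (12 + (140 + (-⅙ - ⅙*0 - ⅙*(-5)*0)))² = (12 + (140 + (-⅙ + 0 + 0)))² = (12 + (140 - ⅙))² = (12 + 839/6)² = (911/6)² = 829921/36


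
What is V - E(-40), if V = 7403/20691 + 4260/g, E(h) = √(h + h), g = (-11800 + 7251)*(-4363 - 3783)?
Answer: 12473402351/34851312837 - 4*I*√5 ≈ 0.3579 - 8.9443*I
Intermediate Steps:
g = 37056154 (g = -4549*(-8146) = 37056154)
E(h) = √2*√h (E(h) = √(2*h) = √2*√h)
V = 12473402351/34851312837 (V = 7403/20691 + 4260/37056154 = 7403*(1/20691) + 4260*(1/37056154) = 673/1881 + 2130/18528077 = 12473402351/34851312837 ≈ 0.35790)
V - E(-40) = 12473402351/34851312837 - √2*√(-40) = 12473402351/34851312837 - √2*2*I*√10 = 12473402351/34851312837 - 4*I*√5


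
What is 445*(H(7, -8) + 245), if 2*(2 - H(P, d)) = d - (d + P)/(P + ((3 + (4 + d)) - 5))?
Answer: 222945/2 ≈ 1.1147e+5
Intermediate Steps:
H(P, d) = 2 - d/2 + (P + d)/(2*(2 + P + d)) (H(P, d) = 2 - (d - (d + P)/(P + ((3 + (4 + d)) - 5)))/2 = 2 - (d - (P + d)/(P + ((7 + d) - 5)))/2 = 2 - (d - (P + d)/(P + (2 + d)))/2 = 2 - (d - (P + d)/(2 + P + d))/2 = 2 + (-d/2 + (P + d)/(2*(2 + P + d))) = 2 - d/2 + (P + d)/(2*(2 + P + d)))
445*(H(7, -8) + 245) = 445*((8 - 1*(-8)**2 + 3*(-8) + 5*7 - 1*7*(-8))/(2*(2 + 7 - 8)) + 245) = 445*((1/2)*(8 - 1*64 - 24 + 35 + 56)/1 + 245) = 445*((1/2)*1*(8 - 64 - 24 + 35 + 56) + 245) = 445*((1/2)*1*11 + 245) = 445*(11/2 + 245) = 445*(501/2) = 222945/2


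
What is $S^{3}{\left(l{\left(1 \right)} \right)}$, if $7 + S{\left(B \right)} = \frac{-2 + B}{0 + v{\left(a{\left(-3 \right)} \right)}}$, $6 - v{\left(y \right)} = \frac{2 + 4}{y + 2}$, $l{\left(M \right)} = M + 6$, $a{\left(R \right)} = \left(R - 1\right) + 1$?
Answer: $- \frac{493039}{1728} \approx -285.32$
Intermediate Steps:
$a{\left(R \right)} = R$ ($a{\left(R \right)} = \left(-1 + R\right) + 1 = R$)
$l{\left(M \right)} = 6 + M$
$v{\left(y \right)} = 6 - \frac{6}{2 + y}$ ($v{\left(y \right)} = 6 - \frac{2 + 4}{y + 2} = 6 - \frac{6}{2 + y}$)
$S{\left(B \right)} = - \frac{43}{6} + \frac{B}{12}$ ($S{\left(B \right)} = -7 + \frac{-2 + B}{0 + \frac{6 \left(1 - 3\right)}{2 - 3}} = -7 + \frac{-2 + B}{0 + 6 \frac{1}{-1} \left(-2\right)} = -7 + \frac{-2 + B}{0 + 6 \left(-1\right) \left(-2\right)} = -7 + \frac{-2 + B}{0 + 12} = -7 + \frac{-2 + B}{12} = -7 + \left(-2 + B\right) \frac{1}{12} = -7 + \left(- \frac{1}{6} + \frac{B}{12}\right) = - \frac{43}{6} + \frac{B}{12}$)
$S^{3}{\left(l{\left(1 \right)} \right)} = \left(- \frac{43}{6} + \frac{6 + 1}{12}\right)^{3} = \left(- \frac{43}{6} + \frac{1}{12} \cdot 7\right)^{3} = \left(- \frac{43}{6} + \frac{7}{12}\right)^{3} = \left(- \frac{79}{12}\right)^{3} = - \frac{493039}{1728}$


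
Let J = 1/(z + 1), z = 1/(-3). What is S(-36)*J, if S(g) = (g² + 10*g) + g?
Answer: 1350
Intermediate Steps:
S(g) = g² + 11*g
z = -⅓ ≈ -0.33333
J = 3/2 (J = 1/(-⅓ + 1) = 1/(⅔) = 3/2 ≈ 1.5000)
S(-36)*J = -36*(11 - 36)*(3/2) = -36*(-25)*(3/2) = 900*(3/2) = 1350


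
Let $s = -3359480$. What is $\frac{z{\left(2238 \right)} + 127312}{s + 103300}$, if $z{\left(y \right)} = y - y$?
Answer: $- \frac{31828}{814045} \approx -0.039099$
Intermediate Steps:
$z{\left(y \right)} = 0$
$\frac{z{\left(2238 \right)} + 127312}{s + 103300} = \frac{0 + 127312}{-3359480 + 103300} = \frac{127312}{-3256180} = 127312 \left(- \frac{1}{3256180}\right) = - \frac{31828}{814045}$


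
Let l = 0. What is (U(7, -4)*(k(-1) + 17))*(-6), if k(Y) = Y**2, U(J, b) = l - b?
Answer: -432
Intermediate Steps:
U(J, b) = -b (U(J, b) = 0 - b = -b)
(U(7, -4)*(k(-1) + 17))*(-6) = ((-1*(-4))*((-1)**2 + 17))*(-6) = (4*(1 + 17))*(-6) = (4*18)*(-6) = 72*(-6) = -432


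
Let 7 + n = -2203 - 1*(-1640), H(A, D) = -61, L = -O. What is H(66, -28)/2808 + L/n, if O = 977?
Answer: 451441/266760 ≈ 1.6923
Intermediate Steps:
L = -977 (L = -1*977 = -977)
n = -570 (n = -7 + (-2203 - 1*(-1640)) = -7 + (-2203 + 1640) = -7 - 563 = -570)
H(66, -28)/2808 + L/n = -61/2808 - 977/(-570) = -61*1/2808 - 977*(-1/570) = -61/2808 + 977/570 = 451441/266760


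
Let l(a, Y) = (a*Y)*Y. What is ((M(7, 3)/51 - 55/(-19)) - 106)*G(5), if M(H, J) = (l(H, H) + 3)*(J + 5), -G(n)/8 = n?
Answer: 1892680/969 ≈ 1953.2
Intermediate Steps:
G(n) = -8*n
l(a, Y) = a*Y² (l(a, Y) = (Y*a)*Y = a*Y²)
M(H, J) = (3 + H³)*(5 + J) (M(H, J) = (H*H² + 3)*(J + 5) = (H³ + 3)*(5 + J) = (3 + H³)*(5 + J))
((M(7, 3)/51 - 55/(-19)) - 106)*G(5) = (((15 + 3*3 + 5*7³ + 3*7³)/51 - 55/(-19)) - 106)*(-8*5) = (((15 + 9 + 5*343 + 3*343)*(1/51) - 55*(-1/19)) - 106)*(-40) = (((15 + 9 + 1715 + 1029)*(1/51) + 55/19) - 106)*(-40) = ((2768*(1/51) + 55/19) - 106)*(-40) = ((2768/51 + 55/19) - 106)*(-40) = (55397/969 - 106)*(-40) = -47317/969*(-40) = 1892680/969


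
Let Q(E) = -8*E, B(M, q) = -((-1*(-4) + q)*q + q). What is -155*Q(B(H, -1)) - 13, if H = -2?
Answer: 4947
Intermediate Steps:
B(M, q) = -q - q*(4 + q) (B(M, q) = -((4 + q)*q + q) = -(q*(4 + q) + q) = -(q + q*(4 + q)) = -q - q*(4 + q))
-155*Q(B(H, -1)) - 13 = -(-1240)*(-1*(-1)*(5 - 1)) - 13 = -(-1240)*(-1*(-1)*4) - 13 = -(-1240)*4 - 13 = -155*(-32) - 13 = 4960 - 13 = 4947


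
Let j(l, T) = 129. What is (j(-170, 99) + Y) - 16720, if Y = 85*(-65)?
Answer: -22116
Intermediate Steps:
Y = -5525
(j(-170, 99) + Y) - 16720 = (129 - 5525) - 16720 = -5396 - 16720 = -22116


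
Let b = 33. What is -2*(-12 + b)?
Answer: -42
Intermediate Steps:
-2*(-12 + b) = -2*(-12 + 33) = -2*21 = -42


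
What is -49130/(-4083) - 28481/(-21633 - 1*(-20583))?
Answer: 55958141/1429050 ≈ 39.158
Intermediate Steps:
-49130/(-4083) - 28481/(-21633 - 1*(-20583)) = -49130*(-1/4083) - 28481/(-21633 + 20583) = 49130/4083 - 28481/(-1050) = 49130/4083 - 28481*(-1/1050) = 49130/4083 + 28481/1050 = 55958141/1429050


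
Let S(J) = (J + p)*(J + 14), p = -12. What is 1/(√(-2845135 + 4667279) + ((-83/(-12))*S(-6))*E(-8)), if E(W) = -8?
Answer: 249/1927090 - √28471/7708360 ≈ 0.00010732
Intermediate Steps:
S(J) = (-12 + J)*(14 + J) (S(J) = (J - 12)*(J + 14) = (-12 + J)*(14 + J))
1/(√(-2845135 + 4667279) + ((-83/(-12))*S(-6))*E(-8)) = 1/(√(-2845135 + 4667279) + ((-83/(-12))*(-168 + (-6)² + 2*(-6)))*(-8)) = 1/(√1822144 + ((-83*(-1/12))*(-168 + 36 - 12))*(-8)) = 1/(8*√28471 + ((83/12)*(-144))*(-8)) = 1/(8*√28471 - 996*(-8)) = 1/(8*√28471 + 7968) = 1/(7968 + 8*√28471)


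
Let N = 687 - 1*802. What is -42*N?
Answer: 4830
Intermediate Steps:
N = -115 (N = 687 - 802 = -115)
-42*N = -42*(-115) = 4830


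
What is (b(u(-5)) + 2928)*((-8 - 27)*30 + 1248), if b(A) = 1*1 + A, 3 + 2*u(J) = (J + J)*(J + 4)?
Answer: 580635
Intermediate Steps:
u(J) = -3/2 + J*(4 + J) (u(J) = -3/2 + ((J + J)*(J + 4))/2 = -3/2 + ((2*J)*(4 + J))/2 = -3/2 + (2*J*(4 + J))/2 = -3/2 + J*(4 + J))
b(A) = 1 + A
(b(u(-5)) + 2928)*((-8 - 27)*30 + 1248) = ((1 + (-3/2 + (-5)**2 + 4*(-5))) + 2928)*((-8 - 27)*30 + 1248) = ((1 + (-3/2 + 25 - 20)) + 2928)*(-35*30 + 1248) = ((1 + 7/2) + 2928)*(-1050 + 1248) = (9/2 + 2928)*198 = (5865/2)*198 = 580635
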